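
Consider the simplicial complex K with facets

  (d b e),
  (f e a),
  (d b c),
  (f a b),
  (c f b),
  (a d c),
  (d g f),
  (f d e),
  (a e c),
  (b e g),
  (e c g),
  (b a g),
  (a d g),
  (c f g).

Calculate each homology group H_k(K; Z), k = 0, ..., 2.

H_0 = Z,  H_1 = Z^2,  H_2 = Z.

Fix the vertex order a < b < c < d < e < f < g and write every simplex with vertices in increasing order. Then dim K = 2 and the simplices of K are:

  0-simplices (7): a, b, c, d, e, f, g
  1-simplices (21): ab, ac, ad, ae, af, ag, bc, bd, be, bf, bg, cd, ce, cf, cg, de, df, dg, ef, eg, fg
  2-simplices (14): abf, abg, acd, ace, adg, aef, bcd, bcf, bde, beg, ceg, cfg, def, dfg

Hence C_0 ≅ Z^7, C_1 ≅ Z^21, C_2 ≅ Z^14.

The boundary map ∂_1: C_1 → C_0 sends each edge [p,q] (with p < q) to q − p.
The 7×21 boundary matrix has rank 6 and Smith normal form diag(1,1,1,1,1,1).

Boundary ∂_2: C_2 → C_1 acts by ∂[p,q,r] = [q,r] − [p,r] + [p,q]. For instance
  ∂abf = bf − af + ab,
  ∂cfg = fg − cg + cf.
The resulting 21×14 matrix has rank 13, and its Smith normal form has invariant factors (1,1,1,1,1,1,1,1,1,1,1,1,1).

Reading off H_k = ker ∂_k / im ∂_{k+1}:

  H_0: rank C_0 − rank ∂_1 = 7 − 6 = 1, and the invariant factors of ∂_1 are all 1, so H_0 = Z.
  H_1: rank ker ∂_1 − rank ∂_2 = (21 − 6) − 13 = 2, and the invariant factors of ∂_2 are all 1, so H_1 = Z^2.
  H_2: rank ker ∂_2 − rank ∂_3 = (14 − 13) − 0 = 1, and there is no ∂_3, so H_2 = Z.

As a check, the Euler characteristic is 7 − 21 + 14 = 0, which agrees with 1 − 2 + 1 = 0.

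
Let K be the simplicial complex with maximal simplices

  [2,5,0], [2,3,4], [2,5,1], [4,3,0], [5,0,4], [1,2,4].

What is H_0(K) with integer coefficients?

H_0 ≅ Z.

We work with the vertex ordering 0 < 1 < 2 < 3 < 4 < 5. The simplices of K, each written with vertices in increasing order, are:

  0-simplices (6): [0], [1], [2], [3], [4], [5]
  1-simplices (12): [0,2], [0,3], [0,4], [0,5], [1,2], [1,4], [1,5], [2,3], [2,4], [2,5], [3,4], [4,5]
  2-simplices (6): [0,2,5], [0,3,4], [0,4,5], [1,2,4], [1,2,5], [2,3,4]

Hence C_0 ≅ Z^6, C_1 ≅ Z^12, C_2 ≅ Z^6.

∂_1: C_1 → C_0 sends each edge [p,q] (with p < q) to q − p.
This gives a 6×12 integer matrix of rank 5; reducing to Smith normal form yields diagonal entries (1,1,1,1,1).

The boundary map ∂_2: C_2 → C_1 acts by ∂[p,q,r] = [q,r] − [p,r] + [p,q]. For instance
  ∂[0,3,4] = [3,4] − [0,4] + [0,3],
  ∂[0,4,5] = [4,5] − [0,5] + [0,4].
The resulting 12×6 matrix has rank 6, and its Smith normal form has invariant factors (1,1,1,1,1,1).

Computing H_k = (kernel of ∂_k) / (image of ∂_{k+1}):

  H_0: rank C_0 − rank ∂_1 = 6 − 5 = 1, and the invariant factors of ∂_1 are all 1, so H_0 ≅ Z.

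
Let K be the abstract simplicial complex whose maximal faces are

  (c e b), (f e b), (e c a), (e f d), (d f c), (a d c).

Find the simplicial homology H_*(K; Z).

We work with the vertex ordering a < b < c < d < e < f. The simplices of K, each written with vertices in increasing order, are:

  0-simplices (6): a, b, c, d, e, f
  1-simplices (12): ac, ad, ae, bc, be, bf, cd, ce, cf, de, df, ef
  2-simplices (6): acd, ace, bce, bef, cdf, def

giving chain groups C_0 ≅ Z^6, C_1 ≅ Z^12, C_2 ≅ Z^6.

Boundary ∂_1: C_1 → C_0 maps an edge to its endpoints' difference, ∂[p,q] = q − p.
The 6×12 boundary matrix has rank 5 and Smith normal form diag(1,1,1,1,1).

Boundary ∂_2: C_2 → C_1 sends each 2-simplex [p,q,r] to [q,r] − [p,r] + [p,q]. For instance
  ∂def = ef − df + de,
  ∂cdf = df − cf + cd.
The resulting 12×6 matrix has rank 6, and its Smith normal form has invariant factors (1,1,1,1,1,1).

From H_k ≅ ker(∂_k) / im(∂_{k+1}) we obtain:

  H_0: rank C_0 − rank ∂_1 = 6 − 5 = 1, and the invariant factors of ∂_1 are all 1, so H_0 ≅ Z.
  H_1: rank ker ∂_1 − rank ∂_2 = (12 − 5) − 6 = 1, and the invariant factors of ∂_2 are all 1, so H_1 ≅ Z.
  H_2: rank ker ∂_2 − rank ∂_3 = (6 − 6) − 0 = 0, and there is no ∂_3, so H_2 ≅ 0.

H_0 ≅ Z,  H_1 ≅ Z,  H_2 = 0.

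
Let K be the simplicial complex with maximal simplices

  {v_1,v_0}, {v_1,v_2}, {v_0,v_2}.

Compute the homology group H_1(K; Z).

H_1 ≅ Z.

Fix the vertex order v_0 < v_1 < v_2 and write every simplex with vertices in increasing order. Then dim K = 1 and the simplices of K are:

  0-simplices (3): [v_0], [v_1], [v_2]
  1-simplices (3): [v_0,v_1], [v_0,v_2], [v_1,v_2]

Hence C_0 ≅ Z^3, C_1 ≅ Z^3.

∂_1: C_1 → C_0 maps an edge to its endpoints' difference, ∂[p,q] = q − p. For instance
  ∂[v_0,v_1] = [v_1] − [v_0].
The resulting 3×3 matrix has rank 2, and its Smith normal form has invariant factors (1,1).

Now H_k = ker ∂_k / im ∂_{k+1}, so:

  H_1: rank ker ∂_1 − rank ∂_2 = (3 − 2) − 0 = 1, and there is no ∂_2, so H_1 = Z.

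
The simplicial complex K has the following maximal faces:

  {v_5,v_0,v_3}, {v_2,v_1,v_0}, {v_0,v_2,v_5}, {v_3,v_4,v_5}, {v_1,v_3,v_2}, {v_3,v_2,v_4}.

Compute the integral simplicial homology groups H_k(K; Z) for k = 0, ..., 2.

Take the total order v_0 < v_1 < v_2 < v_3 < v_4 < v_5 on the vertex set. Then K (dimension 2) consists of the simplices:

  0-simplices (6): [v_0], [v_1], [v_2], [v_3], [v_4], [v_5]
  1-simplices (12): [v_0,v_1], [v_0,v_2], [v_0,v_3], [v_0,v_5], [v_1,v_2], [v_1,v_3], [v_2,v_3], [v_2,v_4], [v_2,v_5], [v_3,v_4], [v_3,v_5], [v_4,v_5]
  2-simplices (6): [v_0,v_1,v_2], [v_0,v_2,v_5], [v_0,v_3,v_5], [v_1,v_2,v_3], [v_2,v_3,v_4], [v_3,v_4,v_5]

so the chain groups are C_0 ≅ Z^6, C_1 ≅ Z^12, C_2 ≅ Z^6.

Boundary ∂_1: C_1 → C_0 maps an edge to its endpoints' difference, ∂[p,q] = q − p.
The resulting 6×12 matrix has rank 5, and its Smith normal form has invariant factors (1,1,1,1,1).

The boundary map ∂_2: C_2 → C_1 sends each 2-simplex [p,q,r] to [q,r] − [p,r] + [p,q]. For instance
  ∂[v_0,v_1,v_2] = [v_1,v_2] − [v_0,v_2] + [v_0,v_1],
  ∂[v_2,v_3,v_4] = [v_3,v_4] − [v_2,v_4] + [v_2,v_3].
As a 12×6 matrix over Z this has rank 6, with invariant factors (1,1,1,1,1,1).

Computing H_k = (kernel of ∂_k) / (image of ∂_{k+1}):

  H_0: rank C_0 − rank ∂_1 = 6 − 5 = 1, and the invariant factors of ∂_1 are all 1, so H_0 = Z.
  H_1: rank ker ∂_1 − rank ∂_2 = (12 − 5) − 6 = 1, and the invariant factors of ∂_2 are all 1, so H_1 = Z.
  H_2: rank ker ∂_2 − rank ∂_3 = (6 − 6) − 0 = 0, and there is no ∂_3, so H_2 = 0.

As a check, the Euler characteristic is 6 − 12 + 6 = 0, which agrees with 1 − 1 + 0 = 0.

H_0 ≅ Z,  H_1 ≅ Z,  H_2 = 0.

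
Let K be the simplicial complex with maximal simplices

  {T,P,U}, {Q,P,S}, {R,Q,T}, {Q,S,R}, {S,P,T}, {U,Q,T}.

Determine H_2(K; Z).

Fix the vertex order P < Q < R < S < T < U and write every simplex with vertices in increasing order. Then dim K = 2 and the simplices of K are:

  0-simplices (6): P, Q, R, S, T, U
  1-simplices (12): PQ, PS, PT, PU, QR, QS, QT, QU, RS, RT, ST, TU
  2-simplices (6): PQS, PST, PTU, QRS, QRT, QTU

Hence C_0 ≅ Z^6, C_1 ≅ Z^12, C_2 ≅ Z^6.

Boundary ∂_1: C_1 → C_0 is given by ∂[p,q] = [q] − [p].
As a 6×12 matrix over Z this has rank 5, with invariant factors (1,1,1,1,1).

The boundary map ∂_2: C_2 → C_1 maps a triangle to the signed sum of its edges. For instance
  ∂PST = ST − PT + PS,
  ∂QTU = TU − QU + QT.
This gives a 12×6 integer matrix of rank 6; reducing to Smith normal form yields diagonal entries (1,1,1,1,1,1).

Computing H_k = (kernel of ∂_k) / (image of ∂_{k+1}):

  H_2: rank ker ∂_2 − rank ∂_3 = (6 − 6) − 0 = 0, and there is no ∂_3, so H_2 ≅ 0.

(K is a triangulation of the cylinder S^1 x I.)

H_2 ≅ 0.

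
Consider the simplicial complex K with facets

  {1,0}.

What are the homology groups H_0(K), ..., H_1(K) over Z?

H_0 = Z,  H_1 = 0.

Order the vertices as 0 < 1. Listing each simplex with vertices in this order, K has dimension 1 with simplices:

  0-simplices (2): [0], [1]
  1-simplices (1): [0,1]

Hence C_0 ≅ Z^2, C_1 ≅ Z^1.

∂_1: C_1 → C_0 is given by ∂[p,q] = [q] − [p].
As a 2×1 matrix over Z this has rank 1, with invariant factors (1).

Reading off H_k = ker ∂_k / im ∂_{k+1}:

  H_0: rank C_0 − rank ∂_1 = 2 − 1 = 1, and the invariant factors of ∂_1 are all 1, so H_0 ≅ Z.
  H_1: rank ker ∂_1 − rank ∂_2 = (1 − 1) − 0 = 0, and there is no ∂_2, so H_1 ≅ 0.

(K is a triangulation of the 1-simplex.)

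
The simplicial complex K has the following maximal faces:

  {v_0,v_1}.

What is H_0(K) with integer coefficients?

H_0 = Z.

Order the vertices as v_0 < v_1. Listing each simplex with vertices in this order, K has dimension 1 with simplices:

  0-simplices (2): [v_0], [v_1]
  1-simplices (1): [v_0,v_1]

so the chain groups are C_0 ≅ Z^2, C_1 ≅ Z^1.

Boundary ∂_1: C_1 → C_0 sends each edge [p,q] (with p < q) to q − p. For instance
  ∂[v_0,v_1] = [v_1] − [v_0].
The 2×1 boundary matrix has rank 1 and Smith normal form diag(1).

Now H_k = ker ∂_k / im ∂_{k+1}, so:

  H_0: rank C_0 − rank ∂_1 = 2 − 1 = 1, and the invariant factors of ∂_1 are all 1, so H_0 = Z.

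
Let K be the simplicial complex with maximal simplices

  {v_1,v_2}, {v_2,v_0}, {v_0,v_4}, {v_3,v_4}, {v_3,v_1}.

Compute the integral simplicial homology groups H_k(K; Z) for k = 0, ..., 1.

We work with the vertex ordering v_0 < v_1 < v_2 < v_3 < v_4. The simplices of K, each written with vertices in increasing order, are:

  0-simplices (5): [v_0], [v_1], [v_2], [v_3], [v_4]
  1-simplices (5): [v_0,v_2], [v_0,v_4], [v_1,v_2], [v_1,v_3], [v_3,v_4]

giving chain groups C_0 ≅ Z^5, C_1 ≅ Z^5.

∂_1: C_1 → C_0 sends each edge [p,q] (with p < q) to q − p. For instance
  ∂[v_1,v_3] = [v_3] − [v_1].
This gives a 5×5 integer matrix of rank 4; reducing to Smith normal form yields diagonal entries (1,1,1,1).

Reading off H_k = ker ∂_k / im ∂_{k+1}:

  H_0: rank C_0 − rank ∂_1 = 5 − 4 = 1, and the invariant factors of ∂_1 are all 1, so H_0 ≅ Z.
  H_1: rank ker ∂_1 − rank ∂_2 = (5 − 4) − 0 = 1, and there is no ∂_2, so H_1 ≅ Z.

H_0 = Z,  H_1 = Z.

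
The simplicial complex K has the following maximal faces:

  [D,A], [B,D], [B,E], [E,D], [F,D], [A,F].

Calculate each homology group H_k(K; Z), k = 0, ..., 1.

H_0 = Z,  H_1 = Z^2.

K has 5 vertices, 6 edges.
rank ∂_0 = 0, rank ∂_1 = 4 ⇒ b_0 = 5 − 0 − 4 = 1; all invariant factors of ∂_1 are 1 so no torsion. So H_0 = Z.
rank ∂_1 = 4, rank ∂_2 = 0 ⇒ b_1 = 6 − 4 − 0 = 2. So H_1 = Z^2.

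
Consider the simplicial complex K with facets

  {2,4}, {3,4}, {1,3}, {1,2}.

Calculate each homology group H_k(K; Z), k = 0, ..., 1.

We work with the vertex ordering 1 < 2 < 3 < 4. The simplices of K, each written with vertices in increasing order, are:

  0-simplices (4): [1], [2], [3], [4]
  1-simplices (4): [1,2], [1,3], [2,4], [3,4]

Hence C_0 ≅ Z^4, C_1 ≅ Z^4.

Boundary ∂_1: C_1 → C_0 sends each edge [p,q] (with p < q) to q − p. For instance
  ∂[1,2] = [2] − [1].
The 4×4 boundary matrix has rank 3 and Smith normal form diag(1,1,1).

From H_k ≅ ker(∂_k) / im(∂_{k+1}) we obtain:

  H_0: rank C_0 − rank ∂_1 = 4 − 3 = 1, and the invariant factors of ∂_1 are all 1, so H_0 = Z.
  H_1: rank ker ∂_1 − rank ∂_2 = (4 − 3) − 0 = 1, and there is no ∂_2, so H_1 = Z.

As a check, the Euler characteristic is 4 − 4 = 0, which agrees with 1 − 1 = 0.
(K is a triangulation of the circle S^1.)

H_0 = Z,  H_1 = Z.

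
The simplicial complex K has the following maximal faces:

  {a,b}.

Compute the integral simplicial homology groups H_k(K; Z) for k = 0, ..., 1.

H_0 ≅ Z,  H_1 = 0.

Order the vertices as a < b. Listing each simplex with vertices in this order, K has dimension 1 with simplices:

  0-simplices (2): a, b
  1-simplices (1): ab

giving chain groups C_0 ≅ Z^2, C_1 ≅ Z^1.

∂_1: C_1 → C_0 sends each edge [p,q] (with p < q) to q − p.
This gives a 2×1 integer matrix of rank 1; reducing to Smith normal form yields diagonal entries (1).

Now H_k = ker ∂_k / im ∂_{k+1}, so:

  H_0: rank C_0 − rank ∂_1 = 2 − 1 = 1, and the invariant factors of ∂_1 are all 1, so H_0 ≅ Z.
  H_1: rank ker ∂_1 − rank ∂_2 = (1 − 1) − 0 = 0, and there is no ∂_2, so H_1 ≅ 0.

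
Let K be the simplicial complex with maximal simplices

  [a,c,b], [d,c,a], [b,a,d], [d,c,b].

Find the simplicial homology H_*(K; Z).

H_0 = Z,  H_1 = 0,  H_2 = Z.

K has 4 vertices, 6 edges, 4 triangles.
rank ∂_0 = 0, rank ∂_1 = 3 ⇒ b_0 = 4 − 0 − 3 = 1; all invariant factors of ∂_1 are 1 so no torsion. So H_0 = Z.
rank ∂_1 = 3, rank ∂_2 = 3 ⇒ b_1 = 6 − 3 − 3 = 0; all invariant factors of ∂_2 are 1 so no torsion. So H_1 = 0.
rank ∂_2 = 3, rank ∂_3 = 0 ⇒ b_2 = 4 − 3 − 0 = 1. So H_2 = Z.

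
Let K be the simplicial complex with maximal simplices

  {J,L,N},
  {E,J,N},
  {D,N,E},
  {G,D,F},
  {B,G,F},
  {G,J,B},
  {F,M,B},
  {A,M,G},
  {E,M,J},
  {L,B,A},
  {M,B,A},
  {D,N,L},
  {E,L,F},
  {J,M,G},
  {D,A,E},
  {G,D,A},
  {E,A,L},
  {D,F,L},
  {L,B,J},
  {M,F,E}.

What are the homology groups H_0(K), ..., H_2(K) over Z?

We work with the vertex ordering A < B < D < E < F < G < J < L < M < N. The simplices of K, each written with vertices in increasing order, are:

  0-simplices (10): A, B, D, E, F, G, J, L, M, N
  1-simplices (30): AB, AD, AE, AG, AL, AM, BF, BG, BJ, BL, BM, DE, DF, DG, DL, DN, EF, EJ, EL, EM, EN, FG, FL, FM, GJ, GM, JL, JM, JN, LN
  2-simplices (20): ABL, ABM, ADE, ADG, AEL, AGM, BFG, BFM, BGJ, BJL, DEN, DFG, DFL, DLN, EFL, EFM, EJM, EJN, GJM, JLN

Hence C_0 ≅ Z^10, C_1 ≅ Z^30, C_2 ≅ Z^20.

The boundary map ∂_1: C_1 → C_0 maps an edge to its endpoints' difference, ∂[p,q] = q − p. For instance
  ∂FG = G − F.
The 10×30 boundary matrix has rank 9 and Smith normal form diag(1,1,1,1,1,1,1,1,1).

Boundary ∂_2: C_2 → C_1 sends each 2-simplex [p,q,r] to [q,r] − [p,r] + [p,q]. For instance
  ∂ABM = BM − AM + AB,
  ∂DFG = FG − DG + DF.
The resulting 30×20 matrix has rank 20, and its Smith normal form has invariant factors (1,1,1,1,1,1,1,1,1,1,1,1,1,1,1,1,1,1,1,2).

Computing H_k = (kernel of ∂_k) / (image of ∂_{k+1}):

  H_0: rank C_0 − rank ∂_1 = 10 − 9 = 1, and the invariant factors of ∂_1 are all 1, so H_0 ≅ Z.
  H_1: rank ker ∂_1 − rank ∂_2 = (30 − 9) − 20 = 1, and ∂_2 has invariant factor 2 > 1, so H_1 ≅ Z ⊕ Z_2.
  H_2: rank ker ∂_2 − rank ∂_3 = (20 − 20) − 0 = 0, and there is no ∂_3, so H_2 ≅ 0.

As a check, the Euler characteristic is 10 − 30 + 20 = 0, which agrees with 1 − 1 + 0 = 0.

H_0 = Z,  H_1 = Z ⊕ Z_2,  H_2 = 0.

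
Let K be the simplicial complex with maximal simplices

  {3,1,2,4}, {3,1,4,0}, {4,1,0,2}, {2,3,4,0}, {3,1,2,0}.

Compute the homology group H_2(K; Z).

H_2 ≅ 0.

Order the vertices as 0 < 1 < 2 < 3 < 4. Listing each simplex with vertices in this order, K has dimension 3 with simplices:

  0-simplices (5): [0], [1], [2], [3], [4]
  1-simplices (10): [0,1], [0,2], [0,3], [0,4], [1,2], [1,3], [1,4], [2,3], [2,4], [3,4]
  2-simplices (10): [0,1,2], [0,1,3], [0,1,4], [0,2,3], [0,2,4], [0,3,4], [1,2,3], [1,2,4], [1,3,4], [2,3,4]
  3-simplices (5): [0,1,2,3], [0,1,2,4], [0,1,3,4], [0,2,3,4], [1,2,3,4]

so the chain groups are C_0 ≅ Z^5, C_1 ≅ Z^10, C_2 ≅ Z^10, C_3 ≅ Z^5.

∂_1: C_1 → C_0 sends each edge [p,q] (with p < q) to q − p. For instance
  ∂[2,3] = [3] − [2].
The resulting 5×10 matrix has rank 4, and its Smith normal form has invariant factors (1,1,1,1).

Boundary ∂_2: C_2 → C_1 sends each 2-simplex [p,q,r] to [q,r] − [p,r] + [p,q]. For instance
  ∂[0,2,3] = [2,3] − [0,3] + [0,2],
  ∂[0,1,3] = [1,3] − [0,3] + [0,1].
The 10×10 boundary matrix has rank 6 and Smith normal form diag(1,1,1,1,1,1).

∂_3: C_3 → C_2 sends each 3-simplex σ to the alternating sum Σ_i (−1)^i (σ with its i-th vertex removed). For instance
  ∂[0,1,2,4] = [1,2,4] − [0,2,4] + [0,1,4] − [0,1,2],
  ∂[1,2,3,4] = [2,3,4] − [1,3,4] + [1,2,4] − [1,2,3].
As a 10×5 matrix over Z this has rank 4, with invariant factors (1,1,1,1).

Computing H_k = (kernel of ∂_k) / (image of ∂_{k+1}):

  H_2: rank ker ∂_2 − rank ∂_3 = (10 − 6) − 4 = 0, and the invariant factors of ∂_3 are all 1, so H_2 ≅ 0.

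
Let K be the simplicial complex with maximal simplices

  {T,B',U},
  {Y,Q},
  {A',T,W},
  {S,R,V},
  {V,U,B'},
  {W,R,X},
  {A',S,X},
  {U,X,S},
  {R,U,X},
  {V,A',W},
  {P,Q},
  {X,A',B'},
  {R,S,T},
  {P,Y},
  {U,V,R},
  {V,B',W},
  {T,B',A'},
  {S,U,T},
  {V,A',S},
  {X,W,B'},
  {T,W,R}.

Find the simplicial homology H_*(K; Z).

H_0 = Z^2,  H_1 = Z^2 ⊕ Z/2,  H_2 = 0.

Order the vertices as P < Q < R < S < T < U < V < W < X < Y < A' < B'. Listing each simplex with vertices in this order, K has dimension 2 with simplices:

  0-simplices (12): [P], [Q], [R], [S], [T], [U], [V], [W], [X], [Y], [A'], [B']
  1-simplices (30): (30 of them)
  2-simplices (18): (18 of them)

Hence C_0 ≅ Z^12, C_1 ≅ Z^30, C_2 ≅ Z^18.

Boundary ∂_1: C_1 → C_0 maps an edge to its endpoints' difference, ∂[p,q] = q − p. For instance
  ∂[U,B'] = [B'] − [U].
The 12×30 boundary matrix has rank 10 and Smith normal form diag(1,1,1,1,1,1,1,1,1,1).

Boundary ∂_2: C_2 → C_1 acts by ∂[p,q,r] = [q,r] − [p,r] + [p,q]. For instance
  ∂[R,U,V] = [U,V] − [R,V] + [R,U],
  ∂[T,U,B'] = [U,B'] − [T,B'] + [T,U].
This gives a 30×18 integer matrix of rank 18; reducing to Smith normal form yields diagonal entries (1,1,1,1,1,1,1,1,1,1,1,1,1,1,1,1,1,2).

Now H_k = ker ∂_k / im ∂_{k+1}, so:

  H_0: rank C_0 − rank ∂_1 = 12 − 10 = 2, and the invariant factors of ∂_1 are all 1, so H_0 ≅ Z^2.
  H_1: rank ker ∂_1 − rank ∂_2 = (30 − 10) − 18 = 2, and ∂_2 has invariant factor 2 > 1, so H_1 ≅ Z^2 ⊕ Z/2.
  H_2: rank ker ∂_2 − rank ∂_3 = (18 − 18) − 0 = 0, and there is no ∂_3, so H_2 ≅ 0.

(K is a triangulation of the disjoint union of the circle S^1 and the Klein bottle.)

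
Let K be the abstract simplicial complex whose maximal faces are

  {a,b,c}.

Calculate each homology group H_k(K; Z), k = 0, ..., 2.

H_0 = Z,  H_1 = 0,  H_2 = 0.

Take the total order a < b < c on the vertex set. Then K (dimension 2) consists of the simplices:

  0-simplices (3): a, b, c
  1-simplices (3): ab, ac, bc
  2-simplices (1): abc

Hence C_0 ≅ Z^3, C_1 ≅ Z^3, C_2 ≅ Z^1.

∂_1: C_1 → C_0 maps an edge to its endpoints' difference, ∂[p,q] = q − p. For instance
  ∂ab = b − a.
As a 3×3 matrix over Z this has rank 2, with invariant factors (1,1).

∂_2: C_2 → C_1 maps a triangle to the signed sum of its edges. For instance
  ∂abc = bc − ac + ab.
As a 3×1 matrix over Z this has rank 1, with invariant factors (1).

From H_k ≅ ker(∂_k) / im(∂_{k+1}) we obtain:

  H_0: rank C_0 − rank ∂_1 = 3 − 2 = 1, and the invariant factors of ∂_1 are all 1, so H_0 ≅ Z.
  H_1: rank ker ∂_1 − rank ∂_2 = (3 − 2) − 1 = 0, and the invariant factors of ∂_2 are all 1, so H_1 ≅ 0.
  H_2: rank ker ∂_2 − rank ∂_3 = (1 − 1) − 0 = 0, and there is no ∂_3, so H_2 ≅ 0.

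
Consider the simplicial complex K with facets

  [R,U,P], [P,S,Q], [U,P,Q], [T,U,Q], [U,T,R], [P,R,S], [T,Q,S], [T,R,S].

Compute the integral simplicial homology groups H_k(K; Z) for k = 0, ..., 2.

H_0 ≅ Z,  H_1 = 0,  H_2 ≅ Z.

Fix the vertex order P < Q < R < S < T < U and write every simplex with vertices in increasing order. Then dim K = 2 and the simplices of K are:

  0-simplices (6): P, Q, R, S, T, U
  1-simplices (12): PQ, PR, PS, PU, QS, QT, QU, RS, RT, RU, ST, TU
  2-simplices (8): PQS, PQU, PRS, PRU, QST, QTU, RST, RTU

giving chain groups C_0 ≅ Z^6, C_1 ≅ Z^12, C_2 ≅ Z^8.

Boundary ∂_1: C_1 → C_0 maps an edge to its endpoints' difference, ∂[p,q] = q − p.
This gives a 6×12 integer matrix of rank 5; reducing to Smith normal form yields diagonal entries (1,1,1,1,1).

Boundary ∂_2: C_2 → C_1 sends each 2-simplex [p,q,r] to [q,r] − [p,r] + [p,q]. For instance
  ∂QST = ST − QT + QS,
  ∂PRS = RS − PS + PR.
As a 12×8 matrix over Z this has rank 7, with invariant factors (1,1,1,1,1,1,1).

Now H_k = ker ∂_k / im ∂_{k+1}, so:

  H_0: rank C_0 − rank ∂_1 = 6 − 5 = 1, and the invariant factors of ∂_1 are all 1, so H_0 = Z.
  H_1: rank ker ∂_1 − rank ∂_2 = (12 − 5) − 7 = 0, and the invariant factors of ∂_2 are all 1, so H_1 = 0.
  H_2: rank ker ∂_2 − rank ∂_3 = (8 − 7) − 0 = 1, and there is no ∂_3, so H_2 = Z.

(K is a triangulation of the 2-sphere S^2.)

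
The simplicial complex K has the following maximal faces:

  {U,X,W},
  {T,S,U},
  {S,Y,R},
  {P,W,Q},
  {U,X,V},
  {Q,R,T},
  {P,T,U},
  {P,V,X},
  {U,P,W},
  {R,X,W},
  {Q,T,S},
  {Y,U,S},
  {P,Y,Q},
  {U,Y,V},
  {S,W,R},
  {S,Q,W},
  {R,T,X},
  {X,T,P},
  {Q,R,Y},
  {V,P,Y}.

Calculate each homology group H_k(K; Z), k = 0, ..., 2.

H_0 ≅ Z,  H_1 ≅ Z ⊕ Z/2,  H_2 = 0.

Take the total order P < Q < R < S < T < U < V < W < X < Y on the vertex set. Then K (dimension 2) consists of the simplices:

  0-simplices (10): P, Q, R, S, T, U, V, W, X, Y
  1-simplices (30): PQ, PT, PU, PV, PW, PX, PY, QR, QS, QT, QW, QY, RS, RT, RW, RX, RY, ST, SU, SW, SY, TU, TX, UV, UW, UX, UY, VX, VY, WX
  2-simplices (20): PQW, PQY, PTU, PTX, PUW, PVX, PVY, QRT, QRY, QST, QSW, RSW, RSY, RTX, RWX, STU, SUY, UVX, UVY, UWX

giving chain groups C_0 ≅ Z^10, C_1 ≅ Z^30, C_2 ≅ Z^20.

Boundary ∂_1: C_1 → C_0 is given by ∂[p,q] = [q] − [p]. For instance
  ∂VX = X − V.
As a 10×30 matrix over Z this has rank 9, with invariant factors (1,1,1,1,1,1,1,1,1).

The boundary map ∂_2: C_2 → C_1 sends each 2-simplex [p,q,r] to [q,r] − [p,r] + [p,q]. For instance
  ∂RSW = SW − RW + RS,
  ∂QRT = RT − QT + QR.
This gives a 30×20 integer matrix of rank 20; reducing to Smith normal form yields diagonal entries (1,1,1,1,1,1,1,1,1,1,1,1,1,1,1,1,1,1,1,2).

Computing H_k = (kernel of ∂_k) / (image of ∂_{k+1}):

  H_0: rank C_0 − rank ∂_1 = 10 − 9 = 1, and the invariant factors of ∂_1 are all 1, so H_0 = Z.
  H_1: rank ker ∂_1 − rank ∂_2 = (30 − 9) − 20 = 1, and ∂_2 has invariant factor 2 > 1, so H_1 = Z ⊕ Z/2.
  H_2: rank ker ∂_2 − rank ∂_3 = (20 − 20) − 0 = 0, and there is no ∂_3, so H_2 = 0.

As a check, the Euler characteristic is 10 − 30 + 20 = 0, which agrees with 1 − 1 + 0 = 0.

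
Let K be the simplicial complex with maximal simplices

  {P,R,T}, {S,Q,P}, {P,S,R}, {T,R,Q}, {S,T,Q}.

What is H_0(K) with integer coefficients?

We work with the vertex ordering P < Q < R < S < T. The simplices of K, each written with vertices in increasing order, are:

  0-simplices (5): P, Q, R, S, T
  1-simplices (10): PQ, PR, PS, PT, QR, QS, QT, RS, RT, ST
  2-simplices (5): PQS, PRS, PRT, QRT, QST

Hence C_0 ≅ Z^5, C_1 ≅ Z^10, C_2 ≅ Z^5.

∂_1: C_1 → C_0 maps an edge to its endpoints' difference, ∂[p,q] = q − p.
The resulting 5×10 matrix has rank 4, and its Smith normal form has invariant factors (1,1,1,1).

∂_2: C_2 → C_1 maps a triangle to the signed sum of its edges. For instance
  ∂PRS = RS − PS + PR,
  ∂QRT = RT − QT + QR.
The 10×5 boundary matrix has rank 5 and Smith normal form diag(1,1,1,1,1).

Reading off H_k = ker ∂_k / im ∂_{k+1}:

  H_0: rank C_0 − rank ∂_1 = 5 − 4 = 1, and the invariant factors of ∂_1 are all 1, so H_0 ≅ Z.

H_0 = Z.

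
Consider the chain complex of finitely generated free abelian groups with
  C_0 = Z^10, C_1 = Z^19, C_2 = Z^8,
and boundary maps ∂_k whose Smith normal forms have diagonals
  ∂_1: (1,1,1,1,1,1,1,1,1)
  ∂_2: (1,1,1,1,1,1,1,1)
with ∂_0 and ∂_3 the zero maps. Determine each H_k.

H_0: b_0 = 10 − 0 − 9 = 1; torsion from ∂_1 factors > 1: none. So H_0 = Z.
H_1: b_1 = 19 − 9 − 8 = 2; torsion from ∂_2 factors > 1: none. So H_1 = Z^2.
H_2: b_2 = 8 − 8 − 0 = 0; torsion from ∂_3 factors > 1: none. So H_2 = 0.

H_0 = Z,  H_1 = Z^2,  H_2 = 0.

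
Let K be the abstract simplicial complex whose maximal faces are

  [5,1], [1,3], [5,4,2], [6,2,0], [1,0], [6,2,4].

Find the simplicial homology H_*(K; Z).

H_0 = Z,  H_1 = Z,  H_2 = 0.

We work with the vertex ordering 0 < 1 < 2 < 3 < 4 < 5 < 6. The simplices of K, each written with vertices in increasing order, are:

  0-simplices (7): [0], [1], [2], [3], [4], [5], [6]
  1-simplices (10): [0,1], [0,2], [0,6], [1,3], [1,5], [2,4], [2,5], [2,6], [4,5], [4,6]
  2-simplices (3): [0,2,6], [2,4,5], [2,4,6]

Hence C_0 ≅ Z^7, C_1 ≅ Z^10, C_2 ≅ Z^3.

∂_1: C_1 → C_0 is given by ∂[p,q] = [q] − [p].
This gives a 7×10 integer matrix of rank 6; reducing to Smith normal form yields diagonal entries (1,1,1,1,1,1).

Boundary ∂_2: C_2 → C_1 sends each 2-simplex [p,q,r] to [q,r] − [p,r] + [p,q]. For instance
  ∂[2,4,6] = [4,6] − [2,6] + [2,4],
  ∂[0,2,6] = [2,6] − [0,6] + [0,2].
This gives a 10×3 integer matrix of rank 3; reducing to Smith normal form yields diagonal entries (1,1,1).

From H_k ≅ ker(∂_k) / im(∂_{k+1}) we obtain:

  H_0: rank C_0 − rank ∂_1 = 7 − 6 = 1, and the invariant factors of ∂_1 are all 1, so H_0 = Z.
  H_1: rank ker ∂_1 − rank ∂_2 = (10 − 6) − 3 = 1, and the invariant factors of ∂_2 are all 1, so H_1 = Z.
  H_2: rank ker ∂_2 − rank ∂_3 = (3 − 3) − 0 = 0, and there is no ∂_3, so H_2 = 0.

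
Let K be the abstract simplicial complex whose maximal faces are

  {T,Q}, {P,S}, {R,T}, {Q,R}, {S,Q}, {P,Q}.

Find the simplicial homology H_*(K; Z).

H_0 ≅ Z,  H_1 ≅ Z^2.

Take the total order P < Q < R < S < T on the vertex set. Then K (dimension 1) consists of the simplices:

  0-simplices (5): P, Q, R, S, T
  1-simplices (6): PQ, PS, QR, QS, QT, RT

Hence C_0 ≅ Z^5, C_1 ≅ Z^6.

Boundary ∂_1: C_1 → C_0 is given by ∂[p,q] = [q] − [p].
The 5×6 boundary matrix has rank 4 and Smith normal form diag(1,1,1,1).

Reading off H_k = ker ∂_k / im ∂_{k+1}:

  H_0: rank C_0 − rank ∂_1 = 5 − 4 = 1, and the invariant factors of ∂_1 are all 1, so H_0 = Z.
  H_1: rank ker ∂_1 − rank ∂_2 = (6 − 4) − 0 = 2, and there is no ∂_2, so H_1 = Z^2.

(K is a triangulation of a wedge of 2 circles.)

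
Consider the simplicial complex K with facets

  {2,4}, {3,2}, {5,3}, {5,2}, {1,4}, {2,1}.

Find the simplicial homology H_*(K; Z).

H_0 ≅ Z,  H_1 ≅ Z^2.

K has 5 vertices, 6 edges.
rank ∂_0 = 0, rank ∂_1 = 4 ⇒ b_0 = 5 − 0 − 4 = 1; all invariant factors of ∂_1 are 1 so no torsion. So H_0 ≅ Z.
rank ∂_1 = 4, rank ∂_2 = 0 ⇒ b_1 = 6 − 4 − 0 = 2. So H_1 ≅ Z^2.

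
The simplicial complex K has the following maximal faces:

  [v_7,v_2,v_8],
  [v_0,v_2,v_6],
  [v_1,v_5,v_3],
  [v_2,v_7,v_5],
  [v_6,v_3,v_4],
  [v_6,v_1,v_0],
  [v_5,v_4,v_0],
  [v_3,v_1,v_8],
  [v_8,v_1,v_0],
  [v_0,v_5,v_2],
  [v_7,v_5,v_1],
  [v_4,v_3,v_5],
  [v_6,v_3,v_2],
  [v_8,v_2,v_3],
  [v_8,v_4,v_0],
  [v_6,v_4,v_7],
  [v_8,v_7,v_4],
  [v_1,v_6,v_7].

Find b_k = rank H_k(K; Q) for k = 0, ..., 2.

Take the total order v_0 < v_1 < v_2 < v_3 < v_4 < v_5 < v_6 < v_7 < v_8 on the vertex set. Then K (dimension 2) consists of the simplices:

  0-simplices (9): [v_0], [v_1], [v_2], [v_3], [v_4], [v_5], [v_6], [v_7], [v_8]
  1-simplices (27): (27 of them)
  2-simplices (18): (18 of them)

giving chain groups C_0 ≅ Z^9, C_1 ≅ Z^27, C_2 ≅ Z^18.

The boundary map ∂_1: C_1 → C_0 is given by ∂[p,q] = [q] − [p]. For instance
  ∂[v_0,v_4] = [v_4] − [v_0].
As a 9×27 matrix over Z this has rank 8, with invariant factors (1,1,1,1,1,1,1,1).

The boundary map ∂_2: C_2 → C_1 maps a triangle to the signed sum of its edges. For instance
  ∂[v_2,v_5,v_7] = [v_5,v_7] − [v_2,v_7] + [v_2,v_5],
  ∂[v_2,v_3,v_8] = [v_3,v_8] − [v_2,v_8] + [v_2,v_3].
This gives a 27×18 integer matrix of rank 17; reducing to Smith normal form yields diagonal entries (1,1,1,1,1,1,1,1,1,1,1,1,1,1,1,1,1).

Now H_k = ker ∂_k / im ∂_{k+1}, so:

  H_0: rank C_0 − rank ∂_1 = 9 − 8 = 1, and the invariant factors of ∂_1 are all 1, so H_0 = Z.
  H_1: rank ker ∂_1 − rank ∂_2 = (27 − 8) − 17 = 2, and the invariant factors of ∂_2 are all 1, so H_1 = Z^2.
  H_2: rank ker ∂_2 − rank ∂_3 = (18 − 17) − 0 = 1, and there is no ∂_3, so H_2 = Z.

As a check, the Euler characteristic is 9 − 27 + 18 = 0, which agrees with 1 − 2 + 1 = 0.
(K is a triangulation of the torus T^2.)

Hence the Betti numbers are b_0 = 1, b_1 = 2, b_2 = 1.

b_0 = 1, b_1 = 2, b_2 = 1.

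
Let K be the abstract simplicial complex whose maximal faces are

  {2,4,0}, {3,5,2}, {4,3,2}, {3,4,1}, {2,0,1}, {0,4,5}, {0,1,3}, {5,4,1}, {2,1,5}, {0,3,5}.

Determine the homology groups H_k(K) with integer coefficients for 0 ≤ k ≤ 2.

Take the total order 0 < 1 < 2 < 3 < 4 < 5 on the vertex set. Then K (dimension 2) consists of the simplices:

  0-simplices (6): [0], [1], [2], [3], [4], [5]
  1-simplices (15): [0,1], [0,2], [0,3], [0,4], [0,5], [1,2], [1,3], [1,4], [1,5], [2,3], [2,4], [2,5], [3,4], [3,5], [4,5]
  2-simplices (10): [0,1,2], [0,1,3], [0,2,4], [0,3,5], [0,4,5], [1,2,5], [1,3,4], [1,4,5], [2,3,4], [2,3,5]

so the chain groups are C_0 ≅ Z^6, C_1 ≅ Z^15, C_2 ≅ Z^10.

The boundary map ∂_1: C_1 → C_0 is given by ∂[p,q] = [q] − [p].
The resulting 6×15 matrix has rank 5, and its Smith normal form has invariant factors (1,1,1,1,1).

Boundary ∂_2: C_2 → C_1 sends each 2-simplex [p,q,r] to [q,r] − [p,r] + [p,q]. For instance
  ∂[2,3,5] = [3,5] − [2,5] + [2,3],
  ∂[1,3,4] = [3,4] − [1,4] + [1,3].
This gives a 15×10 integer matrix of rank 10; reducing to Smith normal form yields diagonal entries (1,1,1,1,1,1,1,1,1,2).

Computing H_k = (kernel of ∂_k) / (image of ∂_{k+1}):

  H_0: rank C_0 − rank ∂_1 = 6 − 5 = 1, and the invariant factors of ∂_1 are all 1, so H_0 ≅ Z.
  H_1: rank ker ∂_1 − rank ∂_2 = (15 − 5) − 10 = 0, and ∂_2 has invariant factor 2 > 1, so H_1 ≅ Z/2.
  H_2: rank ker ∂_2 − rank ∂_3 = (10 − 10) − 0 = 0, and there is no ∂_3, so H_2 ≅ 0.

As a check, the Euler characteristic is 6 − 15 + 10 = 1, which agrees with 1 − 0 + 0 = 1.
(K is a triangulation of the real projective plane RP^2.)

H_0 ≅ Z,  H_1 ≅ Z/2,  H_2 = 0.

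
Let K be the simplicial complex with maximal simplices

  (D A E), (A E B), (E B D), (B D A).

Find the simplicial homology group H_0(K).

H_0 = Z.

Fix the vertex order A < B < D < E and write every simplex with vertices in increasing order. Then dim K = 2 and the simplices of K are:

  0-simplices (4): A, B, D, E
  1-simplices (6): AB, AD, AE, BD, BE, DE
  2-simplices (4): ABD, ABE, ADE, BDE

so the chain groups are C_0 ≅ Z^4, C_1 ≅ Z^6, C_2 ≅ Z^4.

Boundary ∂_1: C_1 → C_0 sends each edge [p,q] (with p < q) to q − p.
As a 4×6 matrix over Z this has rank 3, with invariant factors (1,1,1).

The boundary map ∂_2: C_2 → C_1 acts by ∂[p,q,r] = [q,r] − [p,r] + [p,q]. For instance
  ∂ABD = BD − AD + AB,
  ∂ADE = DE − AE + AD.
As a 6×4 matrix over Z this has rank 3, with invariant factors (1,1,1).

Computing H_k = (kernel of ∂_k) / (image of ∂_{k+1}):

  H_0: rank C_0 − rank ∂_1 = 4 − 3 = 1, and the invariant factors of ∂_1 are all 1, so H_0 = Z.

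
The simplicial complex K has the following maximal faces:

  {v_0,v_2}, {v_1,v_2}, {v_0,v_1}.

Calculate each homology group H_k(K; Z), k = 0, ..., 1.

H_0 ≅ Z,  H_1 ≅ Z.

K has 3 vertices, 3 edges.
rank ∂_0 = 0, rank ∂_1 = 2 ⇒ b_0 = 3 − 0 − 2 = 1; all invariant factors of ∂_1 are 1 so no torsion. So H_0 ≅ Z.
rank ∂_1 = 2, rank ∂_2 = 0 ⇒ b_1 = 3 − 2 − 0 = 1. So H_1 ≅ Z.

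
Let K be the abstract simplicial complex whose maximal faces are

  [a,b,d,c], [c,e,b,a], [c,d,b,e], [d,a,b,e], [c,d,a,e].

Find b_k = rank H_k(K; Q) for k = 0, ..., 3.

b_0 = 1, b_1 = 0, b_2 = 0, b_3 = 1.

We work with the vertex ordering a < b < c < d < e. The simplices of K, each written with vertices in increasing order, are:

  0-simplices (5): a, b, c, d, e
  1-simplices (10): ab, ac, ad, ae, bc, bd, be, cd, ce, de
  2-simplices (10): abc, abd, abe, acd, ace, ade, bcd, bce, bde, cde
  3-simplices (5): abcd, abce, abde, acde, bcde

so the chain groups are C_0 ≅ Z^5, C_1 ≅ Z^10, C_2 ≅ Z^10, C_3 ≅ Z^5.

The boundary map ∂_1: C_1 → C_0 sends each edge [p,q] (with p < q) to q − p. For instance
  ∂ad = d − a.
As a 5×10 matrix over Z this has rank 4, with invariant factors (1,1,1,1).

∂_2: C_2 → C_1 maps a triangle to the signed sum of its edges. For instance
  ∂bcd = cd − bd + bc,
  ∂acd = cd − ad + ac.
This gives a 10×10 integer matrix of rank 6; reducing to Smith normal form yields diagonal entries (1,1,1,1,1,1).

∂_3: C_3 → C_2 sends each 3-simplex σ to the alternating sum Σ_i (−1)^i (σ with its i-th vertex removed). For instance
  ∂abce = bce − ace + abe − abc,
  ∂bcde = cde − bde + bce − bcd.
The resulting 10×5 matrix has rank 4, and its Smith normal form has invariant factors (1,1,1,1).

Computing H_k = (kernel of ∂_k) / (image of ∂_{k+1}):

  H_0: rank C_0 − rank ∂_1 = 5 − 4 = 1, and the invariant factors of ∂_1 are all 1, so H_0 = Z.
  H_1: rank ker ∂_1 − rank ∂_2 = (10 − 4) − 6 = 0, and the invariant factors of ∂_2 are all 1, so H_1 = 0.
  H_2: rank ker ∂_2 − rank ∂_3 = (10 − 6) − 4 = 0, and the invariant factors of ∂_3 are all 1, so H_2 = 0.
  H_3: rank ker ∂_3 − rank ∂_4 = (5 − 4) − 0 = 1, and there is no ∂_4, so H_3 = Z.

Hence the Betti numbers are b_0 = 1, b_1 = 0, b_2 = 0, b_3 = 1.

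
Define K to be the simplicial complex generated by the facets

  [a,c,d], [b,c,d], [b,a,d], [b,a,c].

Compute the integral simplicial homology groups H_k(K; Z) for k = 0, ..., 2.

K has 4 vertices, 6 edges, 4 triangles.
rank ∂_0 = 0, rank ∂_1 = 3 ⇒ b_0 = 4 − 0 − 3 = 1; all invariant factors of ∂_1 are 1 so no torsion. So H_0 = Z.
rank ∂_1 = 3, rank ∂_2 = 3 ⇒ b_1 = 6 − 3 − 3 = 0; all invariant factors of ∂_2 are 1 so no torsion. So H_1 = 0.
rank ∂_2 = 3, rank ∂_3 = 0 ⇒ b_2 = 4 − 3 − 0 = 1. So H_2 = Z.

H_0 ≅ Z,  H_1 = 0,  H_2 ≅ Z.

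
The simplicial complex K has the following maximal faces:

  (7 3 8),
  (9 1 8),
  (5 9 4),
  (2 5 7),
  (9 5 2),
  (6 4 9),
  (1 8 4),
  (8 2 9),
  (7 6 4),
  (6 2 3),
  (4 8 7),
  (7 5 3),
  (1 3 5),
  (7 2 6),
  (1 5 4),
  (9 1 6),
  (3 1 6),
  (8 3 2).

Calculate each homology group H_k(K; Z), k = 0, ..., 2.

Fix the vertex order 1 < 2 < 3 < 4 < 5 < 6 < 7 < 8 < 9 and write every simplex with vertices in increasing order. Then dim K = 2 and the simplices of K are:

  0-simplices (9): [1], [2], [3], [4], [5], [6], [7], [8], [9]
  1-simplices (27): (27 of them)
  2-simplices (18): [1,3,5], [1,3,6], [1,4,5], [1,4,8], [1,6,9], [1,8,9], [2,3,6], [2,3,8], [2,5,7], [2,5,9], [2,6,7], [2,8,9], [3,5,7], [3,7,8], [4,5,9], [4,6,7], [4,6,9], [4,7,8]

giving chain groups C_0 ≅ Z^9, C_1 ≅ Z^27, C_2 ≅ Z^18.

The boundary map ∂_1: C_1 → C_0 is given by ∂[p,q] = [q] − [p].
The resulting 9×27 matrix has rank 8, and its Smith normal form has invariant factors (1,1,1,1,1,1,1,1).

The boundary map ∂_2: C_2 → C_1 maps a triangle to the signed sum of its edges. For instance
  ∂[2,6,7] = [6,7] − [2,7] + [2,6],
  ∂[2,8,9] = [8,9] − [2,9] + [2,8].
The resulting 27×18 matrix has rank 18, and its Smith normal form has invariant factors (1,1,1,1,1,1,1,1,1,1,1,1,1,1,1,1,1,2).

Reading off H_k = ker ∂_k / im ∂_{k+1}:

  H_0: rank C_0 − rank ∂_1 = 9 − 8 = 1, and the invariant factors of ∂_1 are all 1, so H_0 ≅ Z.
  H_1: rank ker ∂_1 − rank ∂_2 = (27 − 8) − 18 = 1, and ∂_2 has invariant factor 2 > 1, so H_1 ≅ Z × Z/2.
  H_2: rank ker ∂_2 − rank ∂_3 = (18 − 18) − 0 = 0, and there is no ∂_3, so H_2 ≅ 0.

(K is a triangulation of the Klein bottle.)

H_0 = Z,  H_1 = Z × Z/2,  H_2 = 0.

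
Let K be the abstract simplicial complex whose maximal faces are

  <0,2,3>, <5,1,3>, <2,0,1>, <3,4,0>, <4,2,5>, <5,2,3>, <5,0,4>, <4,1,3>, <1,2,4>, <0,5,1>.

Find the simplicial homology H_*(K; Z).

Take the total order 0 < 1 < 2 < 3 < 4 < 5 on the vertex set. Then K (dimension 2) consists of the simplices:

  0-simplices (6): [0], [1], [2], [3], [4], [5]
  1-simplices (15): [0,1], [0,2], [0,3], [0,4], [0,5], [1,2], [1,3], [1,4], [1,5], [2,3], [2,4], [2,5], [3,4], [3,5], [4,5]
  2-simplices (10): [0,1,2], [0,1,5], [0,2,3], [0,3,4], [0,4,5], [1,2,4], [1,3,4], [1,3,5], [2,3,5], [2,4,5]

so the chain groups are C_0 ≅ Z^6, C_1 ≅ Z^15, C_2 ≅ Z^10.

Boundary ∂_1: C_1 → C_0 sends each edge [p,q] (with p < q) to q − p. For instance
  ∂[0,5] = [5] − [0].
As a 6×15 matrix over Z this has rank 5, with invariant factors (1,1,1,1,1).

Boundary ∂_2: C_2 → C_1 maps a triangle to the signed sum of its edges. For instance
  ∂[0,3,4] = [3,4] − [0,4] + [0,3],
  ∂[0,4,5] = [4,5] − [0,5] + [0,4].
The resulting 15×10 matrix has rank 10, and its Smith normal form has invariant factors (1,1,1,1,1,1,1,1,1,2).

From H_k ≅ ker(∂_k) / im(∂_{k+1}) we obtain:

  H_0: rank C_0 − rank ∂_1 = 6 − 5 = 1, and the invariant factors of ∂_1 are all 1, so H_0 = Z.
  H_1: rank ker ∂_1 − rank ∂_2 = (15 − 5) − 10 = 0, and ∂_2 has invariant factor 2 > 1, so H_1 = Z/2Z.
  H_2: rank ker ∂_2 − rank ∂_3 = (10 − 10) − 0 = 0, and there is no ∂_3, so H_2 = 0.

H_0 ≅ Z,  H_1 ≅ Z/2Z,  H_2 = 0.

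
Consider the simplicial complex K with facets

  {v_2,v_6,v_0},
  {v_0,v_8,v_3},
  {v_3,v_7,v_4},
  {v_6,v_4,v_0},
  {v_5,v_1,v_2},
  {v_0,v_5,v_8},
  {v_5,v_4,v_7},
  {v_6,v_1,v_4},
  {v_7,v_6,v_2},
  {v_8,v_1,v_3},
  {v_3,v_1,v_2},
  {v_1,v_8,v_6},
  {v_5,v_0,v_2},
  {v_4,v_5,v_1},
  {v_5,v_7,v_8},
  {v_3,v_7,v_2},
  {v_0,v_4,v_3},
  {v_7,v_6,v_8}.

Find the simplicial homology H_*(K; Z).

Order the vertices as v_0 < v_1 < v_2 < v_3 < v_4 < v_5 < v_6 < v_7 < v_8. Listing each simplex with vertices in this order, K has dimension 2 with simplices:

  0-simplices (9): [v_0], [v_1], [v_2], [v_3], [v_4], [v_5], [v_6], [v_7], [v_8]
  1-simplices (27): (27 of them)
  2-simplices (18): (18 of them)

so the chain groups are C_0 ≅ Z^9, C_1 ≅ Z^27, C_2 ≅ Z^18.

The boundary map ∂_1: C_1 → C_0 is given by ∂[p,q] = [q] − [p]. For instance
  ∂[v_1,v_2] = [v_2] − [v_1].
The resulting 9×27 matrix has rank 8, and its Smith normal form has invariant factors (1,1,1,1,1,1,1,1).

∂_2: C_2 → C_1 sends each 2-simplex [p,q,r] to [q,r] − [p,r] + [p,q]. For instance
  ∂[v_0,v_3,v_8] = [v_3,v_8] − [v_0,v_8] + [v_0,v_3],
  ∂[v_1,v_4,v_6] = [v_4,v_6] − [v_1,v_6] + [v_1,v_4].
As a 27×18 matrix over Z this has rank 17, with invariant factors (1,1,1,1,1,1,1,1,1,1,1,1,1,1,1,1,1).

From H_k ≅ ker(∂_k) / im(∂_{k+1}) we obtain:

  H_0: rank C_0 − rank ∂_1 = 9 − 8 = 1, and the invariant factors of ∂_1 are all 1, so H_0 ≅ Z.
  H_1: rank ker ∂_1 − rank ∂_2 = (27 − 8) − 17 = 2, and the invariant factors of ∂_2 are all 1, so H_1 ≅ Z^2.
  H_2: rank ker ∂_2 − rank ∂_3 = (18 − 17) − 0 = 1, and there is no ∂_3, so H_2 ≅ Z.

H_0 ≅ Z,  H_1 ≅ Z^2,  H_2 ≅ Z.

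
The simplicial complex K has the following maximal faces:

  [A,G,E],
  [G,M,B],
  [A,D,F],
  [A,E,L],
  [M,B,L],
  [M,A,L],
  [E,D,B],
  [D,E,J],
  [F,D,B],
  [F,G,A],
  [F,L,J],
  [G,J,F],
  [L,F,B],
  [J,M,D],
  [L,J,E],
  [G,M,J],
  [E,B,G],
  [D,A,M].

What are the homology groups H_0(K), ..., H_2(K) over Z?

H_0 = Z,  H_1 = Z^2,  H_2 = Z.

Order the vertices as A < B < D < E < F < G < J < L < M. Listing each simplex with vertices in this order, K has dimension 2 with simplices:

  0-simplices (9): A, B, D, E, F, G, J, L, M
  1-simplices (27): AD, AE, AF, AG, AL, AM, BD, BE, BF, BG, BL, BM, DE, DF, DJ, DM, EG, EJ, EL, FG, FJ, FL, GJ, GM, JL, JM, LM
  2-simplices (18): ADF, ADM, AEG, AEL, AFG, ALM, BDE, BDF, BEG, BFL, BGM, BLM, DEJ, DJM, EJL, FGJ, FJL, GJM

Hence C_0 ≅ Z^9, C_1 ≅ Z^27, C_2 ≅ Z^18.

Boundary ∂_1: C_1 → C_0 sends each edge [p,q] (with p < q) to q − p. For instance
  ∂FL = L − F.
The resulting 9×27 matrix has rank 8, and its Smith normal form has invariant factors (1,1,1,1,1,1,1,1).

The boundary map ∂_2: C_2 → C_1 maps a triangle to the signed sum of its edges. For instance
  ∂ADF = DF − AF + AD,
  ∂GJM = JM − GM + GJ.
The 27×18 boundary matrix has rank 17 and Smith normal form diag(1,1,1,1,1,1,1,1,1,1,1,1,1,1,1,1,1).

Reading off H_k = ker ∂_k / im ∂_{k+1}:

  H_0: rank C_0 − rank ∂_1 = 9 − 8 = 1, and the invariant factors of ∂_1 are all 1, so H_0 = Z.
  H_1: rank ker ∂_1 − rank ∂_2 = (27 − 8) − 17 = 2, and the invariant factors of ∂_2 are all 1, so H_1 = Z^2.
  H_2: rank ker ∂_2 − rank ∂_3 = (18 − 17) − 0 = 1, and there is no ∂_3, so H_2 = Z.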